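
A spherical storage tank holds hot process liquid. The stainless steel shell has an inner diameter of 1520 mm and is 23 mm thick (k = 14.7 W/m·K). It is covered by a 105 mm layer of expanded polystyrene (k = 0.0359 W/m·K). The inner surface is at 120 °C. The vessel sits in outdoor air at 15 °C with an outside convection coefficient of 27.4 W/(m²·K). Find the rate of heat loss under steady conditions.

Spherical conduction: R = (1/r_in − 1/r_out)/(4πk) per layer; series-sum.
R_stainless steel shell = (1/0.76 − 1/0.783)/(4π×14.7) = 2.092×10^-4 K/W
R_expanded polystyrene = (1/0.783 − 1/0.888)/(4π×0.0359) = 0.3347 K/W
R_outer film = 1/(h·4πr_o²) = 1/(27.4×4π×0.888²) = 0.003683 K/W
R_total = 0.3386 K/W
Q = ΔT/R_total = 105/0.3386

Q ≈ 310 W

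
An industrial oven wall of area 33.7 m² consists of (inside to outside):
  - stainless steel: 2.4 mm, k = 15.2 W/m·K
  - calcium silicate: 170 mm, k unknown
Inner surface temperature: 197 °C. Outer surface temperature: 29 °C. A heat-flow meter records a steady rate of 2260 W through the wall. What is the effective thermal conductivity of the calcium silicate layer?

k ≈ 0.0679 W/(m·K)

Series thermal resistances:
R_stainless steel = L/(kA) = 0.0024/(15.2×33.7) = 4.685×10^-6 K/W
Sum of known resistances R_other = 4.685×10^-6 K/W
Total R = ΔT/Q = 168/2260 = 0.07434 K/W
R_calcium silicate = R_total − R_other = 0.07433 K/W
k = L/(R·A) = 0.17/(0.07433×33.7)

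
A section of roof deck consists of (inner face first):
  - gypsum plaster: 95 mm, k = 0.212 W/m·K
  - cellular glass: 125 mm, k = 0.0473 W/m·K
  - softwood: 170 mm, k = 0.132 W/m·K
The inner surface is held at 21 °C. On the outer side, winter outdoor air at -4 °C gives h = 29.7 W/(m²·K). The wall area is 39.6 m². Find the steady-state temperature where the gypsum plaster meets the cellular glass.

T ≈ 18.5 °C

Thermal resistances in series:
R_gypsum plaster = L/(kA) = 0.095/(0.212×39.6) = 0.01132 K/W
R_cellular glass = L/(kA) = 0.125/(0.0473×39.6) = 0.06674 K/W
R_softwood = L/(kA) = 0.17/(0.132×39.6) = 0.03252 K/W
R_outer film = 1/(h_o·A) = 1/(29.7×39.6) = 8.503×10^-4 K/W
R_total = 0.1114 K/W;  Q = ΔT/R_total = 25/0.1114 = 224.4 W
T_interface = T_inner − Q·ΣR(inner→interface) = 21 − 224×0.01132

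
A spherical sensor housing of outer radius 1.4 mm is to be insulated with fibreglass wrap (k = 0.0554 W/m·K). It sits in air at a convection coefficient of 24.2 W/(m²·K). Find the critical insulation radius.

For a sphere r_cr = 2k/h = 2×0.0554/24.2
r_cr = 4.58 mm; since the bare radius (1.4 mm) is below r_cr, adding a thin layer of insulation will *increase* heat loss.

r_cr ≈ 4.58 mm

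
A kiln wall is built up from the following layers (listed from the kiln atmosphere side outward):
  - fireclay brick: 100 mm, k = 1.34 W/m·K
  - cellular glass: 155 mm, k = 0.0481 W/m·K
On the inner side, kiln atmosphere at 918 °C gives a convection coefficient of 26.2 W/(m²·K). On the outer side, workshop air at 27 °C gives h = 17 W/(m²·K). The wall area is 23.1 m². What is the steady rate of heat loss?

Q ≈ 6060 W

Treating each layer as a thermal resistance in series:
R_inner film = 1/(h_i·A) = 1/(26.2×23.1) = 0.001652 K/W
R_fireclay brick = L/(kA) = 0.1/(1.34×23.1) = 0.003231 K/W
R_cellular glass = L/(kA) = 0.155/(0.0481×23.1) = 0.1395 K/W
R_outer film = 1/(h_o·A) = 1/(17×23.1) = 0.002546 K/W
R_total = 0.1469 K/W
Q = ΔT / R_total = 891 / 0.1469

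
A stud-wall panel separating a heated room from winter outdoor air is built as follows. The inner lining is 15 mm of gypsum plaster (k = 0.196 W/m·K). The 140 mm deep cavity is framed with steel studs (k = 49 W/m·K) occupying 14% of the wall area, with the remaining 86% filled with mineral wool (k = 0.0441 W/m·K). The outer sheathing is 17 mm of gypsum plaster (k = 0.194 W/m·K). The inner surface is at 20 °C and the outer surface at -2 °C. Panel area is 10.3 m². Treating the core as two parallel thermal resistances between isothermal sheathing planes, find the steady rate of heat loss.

Sheathing layers in series; stud and cavity paths in parallel between them.
R_inner = 0.015/(0.196×10.3) = 0.00743 K/W
R_stud  = 0.14/(49×0.14×10.3) = 0.001981 K/W
R_cav   = 0.14/(0.0441×0.86×10.3) = 0.3584 K/W
1/R_core = 1/R_stud + 1/R_cav → R_core = 0.00197 K/W
R_outer = 0.017/(0.194×10.3) = 0.008508 K/W
R_total = 0.01791 K/W
Q = ΔT/R_total = 22/0.01791

Q ≈ 1230 W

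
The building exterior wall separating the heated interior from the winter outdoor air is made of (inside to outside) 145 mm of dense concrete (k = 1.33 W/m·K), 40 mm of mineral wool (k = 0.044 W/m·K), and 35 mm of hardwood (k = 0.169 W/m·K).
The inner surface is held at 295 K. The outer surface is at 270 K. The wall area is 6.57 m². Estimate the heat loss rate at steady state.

Q ≈ 134 W

Model the wall as resistances in series:
R_dense concrete = L/(kA) = 0.145/(1.33×6.57) = 0.01659 K/W
R_mineral wool = L/(kA) = 0.04/(0.044×6.57) = 0.1384 K/W
R_hardwood = L/(kA) = 0.035/(0.169×6.57) = 0.03152 K/W
R_total = 0.1865 K/W
Q = ΔT / R_total = 25 / 0.1865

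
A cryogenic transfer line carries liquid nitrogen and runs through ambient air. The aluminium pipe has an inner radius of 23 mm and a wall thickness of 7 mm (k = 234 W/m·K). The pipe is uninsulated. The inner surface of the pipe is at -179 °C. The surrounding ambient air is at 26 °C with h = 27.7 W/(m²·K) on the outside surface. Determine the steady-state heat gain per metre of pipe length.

For a radial system each layer contributes R = ln(r_out/r_in)/(2πkL); films add R = 1/(hA).
R_aluminium pipe wall = ln(30/23)/(2π×234×1) = 1.807×10^-4 K/W
R_outer film = 1/(h_o·2πr_oL) = 1/(27.7×2π×0.03×1) = 0.1915 K/W
R_total = 0.1917 K/W
Q = ΔT/R_total = 205/0.1917

q′ ≈ 1070 W/m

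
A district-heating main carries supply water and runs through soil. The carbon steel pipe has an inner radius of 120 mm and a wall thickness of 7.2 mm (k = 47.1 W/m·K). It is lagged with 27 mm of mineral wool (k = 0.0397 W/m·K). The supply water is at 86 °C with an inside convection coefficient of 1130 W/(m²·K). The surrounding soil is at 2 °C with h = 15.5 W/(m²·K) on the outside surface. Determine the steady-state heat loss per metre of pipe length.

q′ ≈ 100 W/m

For a radial system each layer contributes R = ln(r_out/r_in)/(2πkL); films add R = 1/(hA).
R_inner film = 1/(h_i·2πr₁L) = 1/(1130×2π×0.12×1) = 0.001174 K/W
R_carbon steel pipe wall = ln(127.2/120)/(2π×47.1×1) = 1.969×10^-4 K/W
R_mineral wool = ln(154.2/127.2)/(2π×0.0397×1) = 0.7717 K/W
R_outer film = 1/(h_o·2πr_oL) = 1/(15.5×2π×0.1542×1) = 0.06659 K/W
R_total = 0.8396 K/W
Q = ΔT/R_total = 84/0.8396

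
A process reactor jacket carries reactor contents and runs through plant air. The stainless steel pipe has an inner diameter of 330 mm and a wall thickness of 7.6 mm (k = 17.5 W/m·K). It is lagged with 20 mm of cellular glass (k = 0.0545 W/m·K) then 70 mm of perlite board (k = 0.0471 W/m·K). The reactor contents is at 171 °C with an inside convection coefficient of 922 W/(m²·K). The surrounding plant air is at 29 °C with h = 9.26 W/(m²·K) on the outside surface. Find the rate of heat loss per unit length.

q′ ≈ 99 W/m

Radial resistances (cylindrical: R_cond = ln(r_o/r_i)/(2πkL), R_conv = 1/(h·2πrL)):
R_inner film = 1/(h_i·2πr₁L) = 1/(922×2π×0.165×1) = 0.001046 K/W
R_stainless steel pipe wall = ln(172.6/165)/(2π×17.5×1) = 4.095×10^-4 K/W
R_cellular glass = ln(192.6/172.6)/(2π×0.0545×1) = 0.3202 K/W
R_perlite board = ln(262.6/192.6)/(2π×0.0471×1) = 1.048 K/W
R_outer film = 1/(h_o·2πr_oL) = 1/(9.26×2π×0.2626×1) = 0.06545 K/W
R_total = 1.435 K/W
Q = ΔT/R_total = 142/1.435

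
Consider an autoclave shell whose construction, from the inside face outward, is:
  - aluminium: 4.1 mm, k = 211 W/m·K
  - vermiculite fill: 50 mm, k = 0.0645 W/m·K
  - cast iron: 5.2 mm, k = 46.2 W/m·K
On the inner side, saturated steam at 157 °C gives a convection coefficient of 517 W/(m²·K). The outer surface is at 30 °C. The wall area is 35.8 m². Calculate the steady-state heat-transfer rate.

Q ≈ 5850 W

Using the resistance-network approach (series):
R_inner film = 1/(h_i·A) = 1/(517×35.8) = 5.403×10^-5 K/W
R_aluminium = L/(kA) = 0.0041/(211×35.8) = 5.428×10^-7 K/W
R_vermiculite fill = L/(kA) = 0.05/(0.0645×35.8) = 0.02165 K/W
R_cast iron = L/(kA) = 0.0052/(46.2×35.8) = 3.144×10^-6 K/W
R_total = 0.02171 K/W
Q = ΔT / R_total = 127 / 0.02171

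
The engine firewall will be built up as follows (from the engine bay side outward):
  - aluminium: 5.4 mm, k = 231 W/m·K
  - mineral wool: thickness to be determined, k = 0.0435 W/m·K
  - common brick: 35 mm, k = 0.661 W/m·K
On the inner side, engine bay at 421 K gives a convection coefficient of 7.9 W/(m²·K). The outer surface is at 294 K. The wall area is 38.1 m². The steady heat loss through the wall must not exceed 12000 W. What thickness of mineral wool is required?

L ≈ 9.73 mm

Model the wall as resistances in series:
R_inner film = 1/(h_i·A) = 1/(7.9×38.1) = 0.003322 K/W
R_aluminium = L/(kA) = 0.0054/(231×38.1) = 6.136×10^-7 K/W
R_common brick = L/(kA) = 0.035/(0.661×38.1) = 0.00139 K/W
Sum of the known resistances R_other = 0.004713 K/W
Required total resistance R_tot = ΔT/Q_allow = 127/12000 = 0.01058 K/W
R_mineral wool = R_tot − R_other = 0.005871 K/W
L = R·k·A = 0.005871×0.0435×38.1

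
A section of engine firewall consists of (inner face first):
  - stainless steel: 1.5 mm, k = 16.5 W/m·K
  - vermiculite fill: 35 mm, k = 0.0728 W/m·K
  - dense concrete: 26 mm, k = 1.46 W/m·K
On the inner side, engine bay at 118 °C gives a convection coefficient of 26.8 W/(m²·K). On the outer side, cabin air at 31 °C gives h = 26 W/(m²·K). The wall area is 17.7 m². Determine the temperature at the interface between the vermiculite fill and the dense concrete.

Series thermal resistances:
R_inner film = 1/(h_i·A) = 1/(26.8×17.7) = 0.002108 K/W
R_stainless steel = L/(kA) = 0.0015/(16.5×17.7) = 5.136×10^-6 K/W
R_vermiculite fill = L/(kA) = 0.035/(0.0728×17.7) = 0.02716 K/W
R_dense concrete = L/(kA) = 0.026/(1.46×17.7) = 0.001006 K/W
R_outer film = 1/(h_o·A) = 1/(26×17.7) = 0.002173 K/W
R_total = 0.03245 K/W;  Q = ΔT/R_total = 87/0.03245 = 2681 W
T_interface = T_inner − Q·ΣR(inner→interface) = 118 − 2680×0.02928

T ≈ 39.5 °C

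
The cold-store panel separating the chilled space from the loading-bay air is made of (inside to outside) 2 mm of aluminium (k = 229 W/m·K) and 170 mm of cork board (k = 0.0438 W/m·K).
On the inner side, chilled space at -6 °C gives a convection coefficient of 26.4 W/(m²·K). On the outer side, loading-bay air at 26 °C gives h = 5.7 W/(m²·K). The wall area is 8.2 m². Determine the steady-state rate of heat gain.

Q ≈ 64.1 W

Using the resistance-network approach (series):
R_inner film = 1/(h_i·A) = 1/(26.4×8.2) = 0.004619 K/W
R_aluminium = L/(kA) = 0.002/(229×8.2) = 1.065×10^-6 K/W
R_cork board = L/(kA) = 0.17/(0.0438×8.2) = 0.4733 K/W
R_outer film = 1/(h_o·A) = 1/(5.7×8.2) = 0.02139 K/W
R_total = 0.4993 K/W
Q = ΔT / R_total = 32 / 0.4993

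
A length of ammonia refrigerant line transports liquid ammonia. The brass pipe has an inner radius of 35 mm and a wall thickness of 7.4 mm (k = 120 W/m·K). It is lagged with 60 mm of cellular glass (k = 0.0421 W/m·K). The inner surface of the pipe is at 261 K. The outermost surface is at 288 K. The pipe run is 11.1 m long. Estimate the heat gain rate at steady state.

Radial resistances (cylindrical: R_cond = ln(r_o/r_i)/(2πkL), R_conv = 1/(h·2πrL)):
R_brass pipe wall = ln(42.4/35)/(2π×120×11.1) = 2.292×10^-5 K/W
R_cellular glass = ln(102.4/42.4)/(2π×0.0421×11.1) = 0.3003 K/W
R_total = 0.3003 K/W
Q = ΔT/R_total = 27/0.3003

Q ≈ 89.9 W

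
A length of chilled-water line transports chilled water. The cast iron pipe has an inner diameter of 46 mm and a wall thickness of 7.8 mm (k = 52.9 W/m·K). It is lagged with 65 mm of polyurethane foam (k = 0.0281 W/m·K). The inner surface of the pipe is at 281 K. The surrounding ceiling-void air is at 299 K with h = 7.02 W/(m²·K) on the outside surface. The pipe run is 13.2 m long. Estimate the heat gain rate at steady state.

Q ≈ 35.7 W

For a radial system each layer contributes R = ln(r_out/r_in)/(2πkL); films add R = 1/(hA).
R_cast iron pipe wall = ln(30.8/23)/(2π×52.9×13.2) = 6.656×10^-5 K/W
R_polyurethane foam = ln(95.8/30.8)/(2π×0.0281×13.2) = 0.4869 K/W
R_outer film = 1/(h_o·2πr_oL) = 1/(7.02×2π×0.0958×13.2) = 0.01793 K/W
R_total = 0.5049 K/W
Q = ΔT/R_total = 18/0.5049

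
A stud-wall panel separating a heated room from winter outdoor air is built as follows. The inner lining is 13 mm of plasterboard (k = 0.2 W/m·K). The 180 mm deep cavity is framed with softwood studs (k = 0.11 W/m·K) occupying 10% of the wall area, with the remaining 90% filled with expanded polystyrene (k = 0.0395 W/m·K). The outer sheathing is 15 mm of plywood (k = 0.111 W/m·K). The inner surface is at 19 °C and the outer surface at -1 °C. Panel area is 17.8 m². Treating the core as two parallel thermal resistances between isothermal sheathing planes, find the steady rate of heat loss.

Sheathing layers in series; stud and cavity paths in parallel between them.
R_inner = 0.013/(0.2×17.8) = 0.003652 K/W
R_stud  = 0.18/(0.11×0.1×17.8) = 0.9193 K/W
R_cav   = 0.18/(0.0395×0.9×17.8) = 0.2845 K/W
1/R_core = 1/R_stud + 1/R_cav → R_core = 0.2172 K/W
R_outer = 0.015/(0.111×17.8) = 0.007592 K/W
R_total = 0.2285 K/W
Q = ΔT/R_total = 20/0.2285

Q ≈ 87.5 W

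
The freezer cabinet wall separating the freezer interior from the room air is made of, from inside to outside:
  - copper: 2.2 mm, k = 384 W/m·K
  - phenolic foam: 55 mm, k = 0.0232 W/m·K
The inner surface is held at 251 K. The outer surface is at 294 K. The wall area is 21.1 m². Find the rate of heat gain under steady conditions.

Q ≈ 383 W

Using the resistance-network approach (series):
R_copper = L/(kA) = 0.0022/(384×21.1) = 2.715×10^-7 K/W
R_phenolic foam = L/(kA) = 0.055/(0.0232×21.1) = 0.1124 K/W
R_total = 0.1124 K/W
Q = ΔT / R_total = 43 / 0.1124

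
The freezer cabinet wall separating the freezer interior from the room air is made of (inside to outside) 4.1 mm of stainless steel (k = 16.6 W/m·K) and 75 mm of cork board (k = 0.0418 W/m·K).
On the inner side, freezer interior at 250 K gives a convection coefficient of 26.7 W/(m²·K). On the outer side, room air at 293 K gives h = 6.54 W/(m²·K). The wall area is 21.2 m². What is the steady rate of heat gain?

Q ≈ 459 W

Treating each layer as a thermal resistance in series:
R_inner film = 1/(h_i·A) = 1/(26.7×21.2) = 0.001767 K/W
R_stainless steel = L/(kA) = 0.0041/(16.6×21.2) = 1.165×10^-5 K/W
R_cork board = L/(kA) = 0.075/(0.0418×21.2) = 0.08463 K/W
R_outer film = 1/(h_o·A) = 1/(6.54×21.2) = 0.007213 K/W
R_total = 0.09363 K/W
Q = ΔT / R_total = 43 / 0.09363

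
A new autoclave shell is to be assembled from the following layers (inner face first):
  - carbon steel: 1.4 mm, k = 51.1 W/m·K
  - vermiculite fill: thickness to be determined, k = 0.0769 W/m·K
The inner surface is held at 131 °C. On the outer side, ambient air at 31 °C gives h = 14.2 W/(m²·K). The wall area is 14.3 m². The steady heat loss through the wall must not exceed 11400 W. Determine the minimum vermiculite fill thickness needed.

Model the wall as resistances in series:
R_carbon steel = L/(kA) = 0.0014/(51.1×14.3) = 1.916×10^-6 K/W
R_outer film = 1/(h_o·A) = 1/(14.2×14.3) = 0.004925 K/W
Sum of the known resistances R_other = 0.004927 K/W
Required total resistance R_tot = ΔT/Q_allow = 100/11400 = 0.008772 K/W
R_vermiculite fill = R_tot − R_other = 0.003845 K/W
L = R·k·A = 0.003845×0.0769×14.3

L ≈ 4.23 mm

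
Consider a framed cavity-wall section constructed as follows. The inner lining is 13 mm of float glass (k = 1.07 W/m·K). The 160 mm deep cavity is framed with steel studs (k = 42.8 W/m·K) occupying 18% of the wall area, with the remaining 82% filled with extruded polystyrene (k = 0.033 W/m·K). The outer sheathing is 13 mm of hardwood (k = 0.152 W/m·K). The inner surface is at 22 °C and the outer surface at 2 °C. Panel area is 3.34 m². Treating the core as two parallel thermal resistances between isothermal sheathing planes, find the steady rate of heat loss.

Q ≈ 564 W

Sheathing layers in series; stud and cavity paths in parallel between them.
R_inner = 0.013/(1.07×3.34) = 0.003638 K/W
R_stud  = 0.16/(42.8×0.18×3.34) = 0.006218 K/W
R_cav   = 0.16/(0.033×0.82×3.34) = 1.77 K/W
1/R_core = 1/R_stud + 1/R_cav → R_core = 0.006196 K/W
R_outer = 0.013/(0.152×3.34) = 0.02561 K/W
R_total = 0.03544 K/W
Q = ΔT/R_total = 20/0.03544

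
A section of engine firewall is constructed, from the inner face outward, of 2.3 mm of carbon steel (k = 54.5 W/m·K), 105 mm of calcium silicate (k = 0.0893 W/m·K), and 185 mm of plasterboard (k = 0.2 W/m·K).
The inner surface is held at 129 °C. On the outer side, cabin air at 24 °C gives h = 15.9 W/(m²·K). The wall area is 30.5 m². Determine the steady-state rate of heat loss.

Q ≈ 1480 W

Thermal resistances in series:
R_carbon steel = L/(kA) = 0.0023/(54.5×30.5) = 1.384×10^-6 K/W
R_calcium silicate = L/(kA) = 0.105/(0.0893×30.5) = 0.03855 K/W
R_plasterboard = L/(kA) = 0.185/(0.2×30.5) = 0.03033 K/W
R_outer film = 1/(h_o·A) = 1/(15.9×30.5) = 0.002062 K/W
R_total = 0.07094 K/W
Q = ΔT / R_total = 105 / 0.07094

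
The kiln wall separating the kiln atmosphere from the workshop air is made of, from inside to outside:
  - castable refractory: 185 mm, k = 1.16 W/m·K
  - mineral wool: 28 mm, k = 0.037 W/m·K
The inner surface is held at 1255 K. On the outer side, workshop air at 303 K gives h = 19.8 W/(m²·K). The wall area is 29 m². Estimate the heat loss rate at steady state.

Using the resistance-network approach (series):
R_castable refractory = L/(kA) = 0.185/(1.16×29) = 0.005499 K/W
R_mineral wool = L/(kA) = 0.028/(0.037×29) = 0.0261 K/W
R_outer film = 1/(h_o·A) = 1/(19.8×29) = 0.001742 K/W
R_total = 0.03334 K/W
Q = ΔT / R_total = 952 / 0.03334

Q ≈ 28600 W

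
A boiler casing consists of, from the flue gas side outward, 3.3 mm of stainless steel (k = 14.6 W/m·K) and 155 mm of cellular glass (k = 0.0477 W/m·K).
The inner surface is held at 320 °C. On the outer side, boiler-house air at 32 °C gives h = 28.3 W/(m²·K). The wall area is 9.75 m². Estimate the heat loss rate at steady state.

Q ≈ 855 W

Model the wall as resistances in series:
R_stainless steel = L/(kA) = 0.0033/(14.6×9.75) = 2.318×10^-5 K/W
R_cellular glass = L/(kA) = 0.155/(0.0477×9.75) = 0.3333 K/W
R_outer film = 1/(h_o·A) = 1/(28.3×9.75) = 0.003624 K/W
R_total = 0.3369 K/W
Q = ΔT / R_total = 288 / 0.3369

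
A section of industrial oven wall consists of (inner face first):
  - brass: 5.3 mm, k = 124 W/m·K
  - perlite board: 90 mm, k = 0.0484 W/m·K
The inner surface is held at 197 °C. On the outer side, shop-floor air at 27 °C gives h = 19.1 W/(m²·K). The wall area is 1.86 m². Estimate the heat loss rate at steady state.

Q ≈ 165 W

Model the wall as resistances in series:
R_brass = L/(kA) = 0.0053/(124×1.86) = 2.298×10^-5 K/W
R_perlite board = L/(kA) = 0.09/(0.0484×1.86) = 0.9997 K/W
R_outer film = 1/(h_o·A) = 1/(19.1×1.86) = 0.02815 K/W
R_total = 1.028 K/W
Q = ΔT / R_total = 170 / 1.028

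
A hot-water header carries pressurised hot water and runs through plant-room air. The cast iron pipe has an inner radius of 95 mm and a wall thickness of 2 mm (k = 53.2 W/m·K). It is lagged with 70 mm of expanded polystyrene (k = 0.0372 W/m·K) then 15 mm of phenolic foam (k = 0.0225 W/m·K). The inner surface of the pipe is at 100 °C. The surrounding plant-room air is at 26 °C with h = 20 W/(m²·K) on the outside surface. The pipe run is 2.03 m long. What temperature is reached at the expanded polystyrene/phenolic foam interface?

T ≈ 42.2 °C

Per-layer cylindrical resistances, series-summed:
R_cast iron pipe wall = ln(97/95)/(2π×53.2×2.03) = 3.07×10^-5 K/W
R_expanded polystyrene = ln(167/97)/(2π×0.0372×2.03) = 1.145 K/W
R_phenolic foam = ln(182/167)/(2π×0.0225×2.03) = 0.2997 K/W
R_outer film = 1/(h_o·2πr_oL) = 1/(20×2π×0.182×2.03) = 0.02154 K/W
R_total = 1.466 K/W
Q = ΔT/R_total = 74/1.466
Q = 50.5 W
T_interface = T_inner − Q·ΣR(inner→interface) = 100 − 50.5×1.145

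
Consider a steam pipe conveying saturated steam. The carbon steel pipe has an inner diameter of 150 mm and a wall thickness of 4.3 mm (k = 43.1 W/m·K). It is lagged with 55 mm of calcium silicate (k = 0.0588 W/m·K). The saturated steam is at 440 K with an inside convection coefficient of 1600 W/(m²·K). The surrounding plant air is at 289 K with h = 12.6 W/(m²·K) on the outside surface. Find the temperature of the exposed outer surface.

T ≈ 298 K

Cylindrical conduction, so R = ln(r₂/r₁)/(2πkL) per layer, in series:
R_inner film = 1/(h_i·2πr₁L) = 1/(1600×2π×0.075×1) = 0.001326 K/W
R_carbon steel pipe wall = ln(79.3/75)/(2π×43.1×1) = 2.059×10^-4 K/W
R_calcium silicate = ln(134.3/79.3)/(2π×0.0588×1) = 1.426 K/W
R_outer film = 1/(h_o·2πr_oL) = 1/(12.6×2π×0.1343×1) = 0.09405 K/W
R_total = 1.522 K/W
Q = ΔT/R_total = 151/1.522
Q = 99.2 W/m
T_interface = T_inner − Q·ΣR(inner→interface) = 440 − 99.2×1.428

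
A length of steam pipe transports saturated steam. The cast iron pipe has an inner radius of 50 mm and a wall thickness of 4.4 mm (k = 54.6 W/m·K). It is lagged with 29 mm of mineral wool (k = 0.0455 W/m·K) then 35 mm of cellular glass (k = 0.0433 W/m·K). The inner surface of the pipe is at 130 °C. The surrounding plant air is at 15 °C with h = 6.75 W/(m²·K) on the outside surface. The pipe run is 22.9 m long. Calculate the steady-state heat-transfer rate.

Per-layer cylindrical resistances, series-summed:
R_cast iron pipe wall = ln(54.4/50)/(2π×54.6×22.9) = 1.074×10^-5 K/W
R_mineral wool = ln(83.4/54.4)/(2π×0.0455×22.9) = 0.06527 K/W
R_cellular glass = ln(118.4/83.4)/(2π×0.0433×22.9) = 0.05625 K/W
R_outer film = 1/(h_o·2πr_oL) = 1/(6.75×2π×0.1184×22.9) = 0.008696 K/W
R_total = 0.1302 K/W
Q = ΔT/R_total = 115/0.1302

Q ≈ 883 W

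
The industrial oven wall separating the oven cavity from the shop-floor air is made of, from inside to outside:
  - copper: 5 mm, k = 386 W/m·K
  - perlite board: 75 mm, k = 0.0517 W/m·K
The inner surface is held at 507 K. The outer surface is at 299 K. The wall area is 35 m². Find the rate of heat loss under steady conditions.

Q ≈ 5020 W

Thermal resistances in series:
R_copper = L/(kA) = 0.005/(386×35) = 3.701×10^-7 K/W
R_perlite board = L/(kA) = 0.075/(0.0517×35) = 0.04145 K/W
R_total = 0.04145 K/W
Q = ΔT / R_total = 208 / 0.04145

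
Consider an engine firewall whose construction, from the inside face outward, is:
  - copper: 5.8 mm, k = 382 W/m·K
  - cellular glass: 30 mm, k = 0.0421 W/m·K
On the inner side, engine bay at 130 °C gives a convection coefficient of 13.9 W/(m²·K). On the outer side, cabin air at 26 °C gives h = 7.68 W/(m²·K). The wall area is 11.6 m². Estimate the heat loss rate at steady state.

Thermal resistances in series:
R_inner film = 1/(h_i·A) = 1/(13.9×11.6) = 0.006202 K/W
R_copper = L/(kA) = 0.0058/(382×11.6) = 1.309×10^-6 K/W
R_cellular glass = L/(kA) = 0.03/(0.0421×11.6) = 0.06143 K/W
R_outer film = 1/(h_o·A) = 1/(7.68×11.6) = 0.01122 K/W
R_total = 0.07886 K/W
Q = ΔT / R_total = 104 / 0.07886

Q ≈ 1320 W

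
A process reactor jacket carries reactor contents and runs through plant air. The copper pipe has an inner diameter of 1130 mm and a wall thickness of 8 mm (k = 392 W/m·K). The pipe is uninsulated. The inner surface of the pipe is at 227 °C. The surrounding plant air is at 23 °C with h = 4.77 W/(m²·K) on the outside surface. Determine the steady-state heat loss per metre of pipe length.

q′ ≈ 3500 W/m

Cylindrical conduction, so R = ln(r₂/r₁)/(2πkL) per layer, in series:
R_copper pipe wall = ln(573/565)/(2π×392×1) = 5.708×10^-6 K/W
R_outer film = 1/(h_o·2πr_oL) = 1/(4.77×2π×0.573×1) = 0.05823 K/W
R_total = 0.05824 K/W
Q = ΔT/R_total = 204/0.05824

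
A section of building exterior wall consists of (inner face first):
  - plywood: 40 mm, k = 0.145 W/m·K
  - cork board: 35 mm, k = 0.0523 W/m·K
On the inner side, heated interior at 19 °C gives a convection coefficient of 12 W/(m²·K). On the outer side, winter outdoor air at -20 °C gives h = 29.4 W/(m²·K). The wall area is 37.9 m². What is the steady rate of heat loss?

Q ≈ 1390 W

Thermal resistances in series:
R_inner film = 1/(h_i·A) = 1/(12×37.9) = 0.002199 K/W
R_plywood = L/(kA) = 0.04/(0.145×37.9) = 0.007279 K/W
R_cork board = L/(kA) = 0.035/(0.0523×37.9) = 0.01766 K/W
R_outer film = 1/(h_o·A) = 1/(29.4×37.9) = 8.975×10^-4 K/W
R_total = 0.02803 K/W
Q = ΔT / R_total = 39 / 0.02803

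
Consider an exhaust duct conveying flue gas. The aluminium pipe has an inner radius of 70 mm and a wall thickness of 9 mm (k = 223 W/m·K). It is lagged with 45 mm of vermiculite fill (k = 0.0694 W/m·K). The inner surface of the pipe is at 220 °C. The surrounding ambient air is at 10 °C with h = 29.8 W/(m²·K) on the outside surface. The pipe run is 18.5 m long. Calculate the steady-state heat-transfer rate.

Cylindrical conduction, so R = ln(r₂/r₁)/(2πkL) per layer, in series:
R_aluminium pipe wall = ln(79/70)/(2π×223×18.5) = 4.666×10^-6 K/W
R_vermiculite fill = ln(124/79)/(2π×0.0694×18.5) = 0.05589 K/W
R_outer film = 1/(h_o·2πr_oL) = 1/(29.8×2π×0.124×18.5) = 0.002328 K/W
R_total = 0.05822 K/W
Q = ΔT/R_total = 210/0.05822

Q ≈ 3610 W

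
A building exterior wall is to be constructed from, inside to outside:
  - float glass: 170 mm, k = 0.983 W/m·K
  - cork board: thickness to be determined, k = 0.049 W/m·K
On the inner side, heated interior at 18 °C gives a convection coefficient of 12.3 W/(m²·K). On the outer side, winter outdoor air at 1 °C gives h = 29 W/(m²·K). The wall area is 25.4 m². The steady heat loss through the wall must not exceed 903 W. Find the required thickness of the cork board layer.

Thermal resistances in series:
R_inner film = 1/(h_i·A) = 1/(12.3×25.4) = 0.003201 K/W
R_float glass = L/(kA) = 0.17/(0.983×25.4) = 0.006809 K/W
R_outer film = 1/(h_o·A) = 1/(29×25.4) = 0.001358 K/W
Sum of the known resistances R_other = 0.01137 K/W
Required total resistance R_tot = ΔT/Q_allow = 17/903 = 0.01883 K/W
R_cork board = R_tot − R_other = 0.007459 K/W
L = R·k·A = 0.007459×0.049×25.4

L ≈ 9.28 mm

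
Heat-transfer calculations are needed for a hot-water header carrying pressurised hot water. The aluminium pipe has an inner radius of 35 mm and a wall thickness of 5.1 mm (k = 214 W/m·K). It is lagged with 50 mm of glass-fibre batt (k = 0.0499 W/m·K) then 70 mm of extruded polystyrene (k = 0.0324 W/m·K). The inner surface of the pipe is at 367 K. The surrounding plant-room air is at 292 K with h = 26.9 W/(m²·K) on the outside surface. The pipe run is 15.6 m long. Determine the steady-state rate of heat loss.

Q ≈ 215 W

Per-layer cylindrical resistances, series-summed:
R_aluminium pipe wall = ln(40.1/35)/(2π×214×15.6) = 6.485×10^-6 K/W
R_glass-fibre batt = ln(90.1/40.1)/(2π×0.0499×15.6) = 0.1655 K/W
R_extruded polystyrene = ln(160.1/90.1)/(2π×0.0324×15.6) = 0.181 K/W
R_outer film = 1/(h_o·2πr_oL) = 1/(26.9×2π×0.1601×15.6) = 0.002369 K/W
R_total = 0.3489 K/W
Q = ΔT/R_total = 75/0.3489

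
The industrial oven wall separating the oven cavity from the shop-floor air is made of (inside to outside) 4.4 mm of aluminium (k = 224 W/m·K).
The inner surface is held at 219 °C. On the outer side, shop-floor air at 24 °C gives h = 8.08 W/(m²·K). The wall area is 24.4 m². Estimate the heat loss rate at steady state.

Q ≈ 38400 W

Using the resistance-network approach (series):
R_aluminium = L/(kA) = 0.0044/(224×24.4) = 8.05×10^-7 K/W
R_outer film = 1/(h_o·A) = 1/(8.08×24.4) = 0.005072 K/W
R_total = 0.005073 K/W
Q = ΔT / R_total = 195 / 0.005073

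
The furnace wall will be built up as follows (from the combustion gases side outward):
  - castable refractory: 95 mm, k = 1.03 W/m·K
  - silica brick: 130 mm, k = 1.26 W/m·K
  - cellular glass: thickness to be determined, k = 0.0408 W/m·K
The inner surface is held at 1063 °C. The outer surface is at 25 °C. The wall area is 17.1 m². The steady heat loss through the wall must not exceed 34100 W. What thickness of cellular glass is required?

Using the resistance-network approach (series):
R_castable refractory = L/(kA) = 0.095/(1.03×17.1) = 0.005394 K/W
R_silica brick = L/(kA) = 0.13/(1.26×17.1) = 0.006034 K/W
Sum of the known resistances R_other = 0.01143 K/W
Required total resistance R_tot = ΔT/Q_allow = 1038/34100 = 0.03044 K/W
R_cellular glass = R_tot − R_other = 0.01901 K/W
L = R·k·A = 0.01901×0.0408×17.1

L ≈ 13.3 mm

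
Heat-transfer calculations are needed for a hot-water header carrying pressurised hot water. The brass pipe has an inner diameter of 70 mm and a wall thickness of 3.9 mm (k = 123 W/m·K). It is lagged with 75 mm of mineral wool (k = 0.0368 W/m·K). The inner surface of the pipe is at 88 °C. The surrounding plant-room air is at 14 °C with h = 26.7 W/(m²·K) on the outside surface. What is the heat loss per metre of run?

q′ ≈ 15.7 W/m

Cylindrical conduction, so R = ln(r₂/r₁)/(2πkL) per layer, in series:
R_brass pipe wall = ln(38.9/35)/(2π×123×1) = 1.367×10^-4 K/W
R_mineral wool = ln(113.9/38.9)/(2π×0.0368×1) = 4.646 K/W
R_outer film = 1/(h_o·2πr_oL) = 1/(26.7×2π×0.1139×1) = 0.05233 K/W
R_total = 4.699 K/W
Q = ΔT/R_total = 74/4.699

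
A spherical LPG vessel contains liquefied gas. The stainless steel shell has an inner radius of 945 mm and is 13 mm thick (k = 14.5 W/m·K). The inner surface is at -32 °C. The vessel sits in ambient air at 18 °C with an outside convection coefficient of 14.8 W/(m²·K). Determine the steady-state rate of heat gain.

Spherical conduction: R = (1/r_in − 1/r_out)/(4πk) per layer; series-sum.
R_stainless steel shell = (1/0.945 − 1/0.958)/(4π×14.5) = 7.881×10^-5 K/W
R_outer film = 1/(h·4πr_o²) = 1/(14.8×4π×0.958²) = 0.005859 K/W
R_total = 0.005937 K/W
Q = ΔT/R_total = 50/0.005937

Q ≈ 8420 W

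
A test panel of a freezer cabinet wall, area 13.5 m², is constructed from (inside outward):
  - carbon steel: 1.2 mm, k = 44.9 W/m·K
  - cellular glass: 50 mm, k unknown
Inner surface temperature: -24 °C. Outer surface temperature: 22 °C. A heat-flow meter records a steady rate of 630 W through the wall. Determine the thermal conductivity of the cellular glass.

Series thermal resistances:
R_carbon steel = L/(kA) = 0.0012/(44.9×13.5) = 1.98×10^-6 K/W
Sum of known resistances R_other = 1.98×10^-6 K/W
Total R = ΔT/Q = 46/630 = 0.07302 K/W
R_cellular glass = R_total − R_other = 0.07301 K/W
k = L/(R·A) = 0.05/(0.07301×13.5)

k ≈ 0.0507 W/(m·K)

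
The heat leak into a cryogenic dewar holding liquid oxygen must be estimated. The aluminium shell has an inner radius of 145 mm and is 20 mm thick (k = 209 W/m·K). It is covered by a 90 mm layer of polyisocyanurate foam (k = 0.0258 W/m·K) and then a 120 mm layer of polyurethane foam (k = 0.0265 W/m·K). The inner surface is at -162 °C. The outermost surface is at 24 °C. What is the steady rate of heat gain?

Q ≈ 17.9 W

Each spherical layer contributes R = (1/r_i − 1/r_o)/(4πk):
R_aluminium shell = (1/0.145 − 1/0.165)/(4π×209) = 3.183×10^-4 K/W
R_polyisocyanurate foam = (1/0.165 − 1/0.255)/(4π×0.0258) = 6.598 K/W
R_polyurethane foam = (1/0.255 − 1/0.375)/(4π×0.0265) = 3.768 K/W
R_total = 10.37 K/W
Q = ΔT/R_total = 186/10.37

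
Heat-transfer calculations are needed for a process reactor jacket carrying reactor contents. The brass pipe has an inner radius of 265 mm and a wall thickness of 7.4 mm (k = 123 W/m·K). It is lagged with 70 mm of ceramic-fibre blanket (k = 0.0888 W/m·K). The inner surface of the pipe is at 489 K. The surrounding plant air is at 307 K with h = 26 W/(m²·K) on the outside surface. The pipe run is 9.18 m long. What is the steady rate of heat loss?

Q ≈ 3910 W

Cylindrical conduction, so R = ln(r₂/r₁)/(2πkL) per layer, in series:
R_brass pipe wall = ln(272.4/265)/(2π×123×9.18) = 3.882×10^-6 K/W
R_ceramic-fibre blanket = ln(342.4/272.4)/(2π×0.0888×9.18) = 0.04465 K/W
R_outer film = 1/(h_o·2πr_oL) = 1/(26×2π×0.3424×9.18) = 0.001947 K/W
R_total = 0.0466 K/W
Q = ΔT/R_total = 182/0.0466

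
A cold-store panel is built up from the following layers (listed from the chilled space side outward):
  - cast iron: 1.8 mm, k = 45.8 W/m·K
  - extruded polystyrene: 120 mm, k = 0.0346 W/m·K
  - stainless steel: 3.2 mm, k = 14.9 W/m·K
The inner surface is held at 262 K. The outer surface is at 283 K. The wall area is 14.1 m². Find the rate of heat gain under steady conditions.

Q ≈ 85.4 W

Series thermal resistances:
R_cast iron = L/(kA) = 0.0018/(45.8×14.1) = 2.787×10^-6 K/W
R_extruded polystyrene = L/(kA) = 0.12/(0.0346×14.1) = 0.246 K/W
R_stainless steel = L/(kA) = 0.0032/(14.9×14.1) = 1.523×10^-5 K/W
R_total = 0.246 K/W
Q = ΔT / R_total = 21 / 0.246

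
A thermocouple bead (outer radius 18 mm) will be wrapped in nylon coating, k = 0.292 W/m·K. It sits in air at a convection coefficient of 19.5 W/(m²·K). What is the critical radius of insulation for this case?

For a sphere r_cr = 2k/h = 2×0.292/19.5
r_cr = 29.9 mm; since the bare radius (18 mm) is below r_cr, adding a thin layer of insulation will *increase* heat loss.

r_cr ≈ 29.9 mm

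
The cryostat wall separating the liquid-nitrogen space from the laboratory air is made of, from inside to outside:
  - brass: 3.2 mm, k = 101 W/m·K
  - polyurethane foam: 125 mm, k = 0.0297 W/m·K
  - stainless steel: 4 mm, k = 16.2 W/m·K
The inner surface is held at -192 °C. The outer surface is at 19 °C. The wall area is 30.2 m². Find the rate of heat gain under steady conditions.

Q ≈ 1510 W

Treating each layer as a thermal resistance in series:
R_brass = L/(kA) = 0.0032/(101×30.2) = 1.049×10^-6 K/W
R_polyurethane foam = L/(kA) = 0.125/(0.0297×30.2) = 0.1394 K/W
R_stainless steel = L/(kA) = 0.004/(16.2×30.2) = 8.176×10^-6 K/W
R_total = 0.1394 K/W
Q = ΔT / R_total = 211 / 0.1394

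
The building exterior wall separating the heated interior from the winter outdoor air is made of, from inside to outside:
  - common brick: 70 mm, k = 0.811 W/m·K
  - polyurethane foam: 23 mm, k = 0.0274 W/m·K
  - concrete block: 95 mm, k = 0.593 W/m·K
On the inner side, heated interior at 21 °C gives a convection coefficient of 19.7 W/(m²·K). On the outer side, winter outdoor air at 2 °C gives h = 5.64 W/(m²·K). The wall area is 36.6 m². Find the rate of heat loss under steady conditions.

Series thermal resistances:
R_inner film = 1/(h_i·A) = 1/(19.7×36.6) = 0.001387 K/W
R_common brick = L/(kA) = 0.07/(0.811×36.6) = 0.002358 K/W
R_polyurethane foam = L/(kA) = 0.023/(0.0274×36.6) = 0.02293 K/W
R_concrete block = L/(kA) = 0.095/(0.593×36.6) = 0.004377 K/W
R_outer film = 1/(h_o·A) = 1/(5.64×36.6) = 0.004844 K/W
R_total = 0.0359 K/W
Q = ΔT / R_total = 19 / 0.0359

Q ≈ 529 W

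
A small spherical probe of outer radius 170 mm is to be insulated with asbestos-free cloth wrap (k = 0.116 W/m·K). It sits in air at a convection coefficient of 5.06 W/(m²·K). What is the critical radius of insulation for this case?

For a sphere r_cr = 2k/h = 2×0.116/5.06
r_cr = 45.8 mm; since the bare radius (170 mm) is above r_cr, any added insulation will reduce heat loss.

r_cr ≈ 45.8 mm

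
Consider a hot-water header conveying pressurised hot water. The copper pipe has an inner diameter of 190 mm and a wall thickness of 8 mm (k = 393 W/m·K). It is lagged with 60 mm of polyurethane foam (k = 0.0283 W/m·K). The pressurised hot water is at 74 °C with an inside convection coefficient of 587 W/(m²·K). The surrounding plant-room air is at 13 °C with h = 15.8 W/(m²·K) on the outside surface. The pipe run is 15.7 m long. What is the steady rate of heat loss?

Cylindrical conduction, so R = ln(r₂/r₁)/(2πkL) per layer, in series:
R_inner film = 1/(h_i·2πr₁L) = 1/(587×2π×0.095×15.7) = 1.818×10^-4 K/W
R_copper pipe wall = ln(103/95)/(2π×393×15.7) = 2.086×10^-6 K/W
R_polyurethane foam = ln(163/103)/(2π×0.0283×15.7) = 0.1644 K/W
R_outer film = 1/(h_o·2πr_oL) = 1/(15.8×2π×0.163×15.7) = 0.003936 K/W
R_total = 0.1685 K/W
Q = ΔT/R_total = 61/0.1685

Q ≈ 362 W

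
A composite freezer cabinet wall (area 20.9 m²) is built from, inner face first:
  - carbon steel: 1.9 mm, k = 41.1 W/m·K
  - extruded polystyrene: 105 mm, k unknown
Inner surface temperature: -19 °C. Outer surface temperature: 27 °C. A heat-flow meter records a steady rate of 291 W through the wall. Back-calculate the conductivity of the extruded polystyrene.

k ≈ 0.0318 W/(m·K)

Model the wall as resistances in series:
R_carbon steel = L/(kA) = 0.0019/(41.1×20.9) = 2.212×10^-6 K/W
Sum of known resistances R_other = 2.212×10^-6 K/W
Total R = ΔT/Q = 46/291 = 0.1581 K/W
R_extruded polystyrene = R_total − R_other = 0.1581 K/W
k = L/(R·A) = 0.105/(0.1581×20.9)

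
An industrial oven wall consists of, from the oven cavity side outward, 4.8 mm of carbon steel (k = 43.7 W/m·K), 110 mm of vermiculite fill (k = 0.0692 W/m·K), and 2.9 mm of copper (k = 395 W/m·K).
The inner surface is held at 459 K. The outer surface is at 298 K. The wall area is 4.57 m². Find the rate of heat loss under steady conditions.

Q ≈ 463 W

Using the resistance-network approach (series):
R_carbon steel = L/(kA) = 0.0048/(43.7×4.57) = 2.403×10^-5 K/W
R_vermiculite fill = L/(kA) = 0.11/(0.0692×4.57) = 0.3478 K/W
R_copper = L/(kA) = 0.0029/(395×4.57) = 1.607×10^-6 K/W
R_total = 0.3479 K/W
Q = ΔT / R_total = 161 / 0.3479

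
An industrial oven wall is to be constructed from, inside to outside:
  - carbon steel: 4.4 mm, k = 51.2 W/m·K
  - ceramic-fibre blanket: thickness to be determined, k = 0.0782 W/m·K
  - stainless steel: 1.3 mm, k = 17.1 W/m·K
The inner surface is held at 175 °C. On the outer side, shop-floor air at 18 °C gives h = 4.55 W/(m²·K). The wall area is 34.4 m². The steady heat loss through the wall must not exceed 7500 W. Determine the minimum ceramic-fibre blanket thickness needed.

Thermal resistances in series:
R_carbon steel = L/(kA) = 0.0044/(51.2×34.4) = 2.498×10^-6 K/W
R_stainless steel = L/(kA) = 0.0013/(17.1×34.4) = 2.21×10^-6 K/W
R_outer film = 1/(h_o·A) = 1/(4.55×34.4) = 0.006389 K/W
Sum of the known resistances R_other = 0.006394 K/W
Required total resistance R_tot = ΔT/Q_allow = 157/7500 = 0.02093 K/W
R_ceramic-fibre blanket = R_tot − R_other = 0.01454 K/W
L = R·k·A = 0.01454×0.0782×34.4

L ≈ 39.1 mm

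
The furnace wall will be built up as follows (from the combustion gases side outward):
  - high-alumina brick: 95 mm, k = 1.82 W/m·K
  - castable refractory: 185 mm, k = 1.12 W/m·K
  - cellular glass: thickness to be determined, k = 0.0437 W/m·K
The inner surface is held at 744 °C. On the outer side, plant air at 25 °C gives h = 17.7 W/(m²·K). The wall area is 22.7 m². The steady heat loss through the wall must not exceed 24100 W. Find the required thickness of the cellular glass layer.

Treating each layer as a thermal resistance in series:
R_high-alumina brick = L/(kA) = 0.095/(1.82×22.7) = 0.002299 K/W
R_castable refractory = L/(kA) = 0.185/(1.12×22.7) = 0.007277 K/W
R_outer film = 1/(h_o·A) = 1/(17.7×22.7) = 0.002489 K/W
Sum of the known resistances R_other = 0.01206 K/W
Required total resistance R_tot = ΔT/Q_allow = 719/24100 = 0.02983 K/W
R_cellular glass = R_tot − R_other = 0.01777 K/W
L = R·k·A = 0.01777×0.0437×22.7

L ≈ 17.6 mm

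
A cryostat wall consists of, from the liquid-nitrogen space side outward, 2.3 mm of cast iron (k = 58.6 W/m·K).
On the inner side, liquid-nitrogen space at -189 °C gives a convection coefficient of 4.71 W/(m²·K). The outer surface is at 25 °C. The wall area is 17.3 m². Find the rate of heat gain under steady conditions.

Treating each layer as a thermal resistance in series:
R_inner film = 1/(h_i·A) = 1/(4.71×17.3) = 0.01227 K/W
R_cast iron = L/(kA) = 0.0023/(58.6×17.3) = 2.269×10^-6 K/W
R_total = 0.01227 K/W
Q = ΔT / R_total = 214 / 0.01227

Q ≈ 17400 W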